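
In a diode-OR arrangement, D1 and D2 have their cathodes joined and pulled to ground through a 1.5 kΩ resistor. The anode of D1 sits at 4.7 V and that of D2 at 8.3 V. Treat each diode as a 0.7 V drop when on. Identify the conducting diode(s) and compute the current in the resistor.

Only D2 conducts; I_R ≈ 5.1 mA

Assume both conduct. Then node N would need to be at both 4.7−0.7 = 4 V and 8.3−0.7 = 7.6 V, which is impossible.
Assume only D2 conducts: V_N = 8.3 − 0.7 = 7.6 V, so I_R = 7.6/1.5 = 5.07 mA.
Check D1: its anode-to-cathode voltage is 4.7 − 7.6 = -2.9 V < 0.7 V, so it is off. The assumption is consistent.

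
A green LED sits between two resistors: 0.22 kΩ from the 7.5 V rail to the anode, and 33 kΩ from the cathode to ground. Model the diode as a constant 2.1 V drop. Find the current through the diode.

The two resistors are in series with the diode, so KVL gives 7.5 = I·0.22 + 2.1 + I·33.
I = (7.5 − 2.1) / (0.22 + 33) kΩ = 5.4 / 33.2 = 0.163 mA.

I ≈ 0.16 mA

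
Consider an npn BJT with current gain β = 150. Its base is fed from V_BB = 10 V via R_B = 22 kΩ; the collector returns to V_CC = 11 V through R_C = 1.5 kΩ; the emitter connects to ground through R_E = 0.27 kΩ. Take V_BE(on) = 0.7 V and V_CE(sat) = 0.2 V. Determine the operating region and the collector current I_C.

Assume active: I_B = (10 − 0.7)/(22 + 151×0.27) = 0.148 mA, I_C = β·I_B = 22.2 mA.
Then V_CE = 11 − 22.2×1.5 − 22.4×0.27 = -28.4 V < 0.2 V — the active assumption fails.
Re-solve with V_CE = 0.2 V. KCL at the emitter: V_E/R_E = (V_BB−0.7−V_E)/R_B + (V_CC−0.2−V_E)/R_C, giving V_E = 1.73 V.
I_C = (V_CC − 0.2 − V_E)/R_C = (10.8 − 1.73)/1.5 = 6.05 mA.
Check: I_B = (9.3 − 1.73)/22 = 0.344 mA, and β·I_B = 51.6 mA > I_C, confirming saturation.

saturation; I_C ≈ 6 mA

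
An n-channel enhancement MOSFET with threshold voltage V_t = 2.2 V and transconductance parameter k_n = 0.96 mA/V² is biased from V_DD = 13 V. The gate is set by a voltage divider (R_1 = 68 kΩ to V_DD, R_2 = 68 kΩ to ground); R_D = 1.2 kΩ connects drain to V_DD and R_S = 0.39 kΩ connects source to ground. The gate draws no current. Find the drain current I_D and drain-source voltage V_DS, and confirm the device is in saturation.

I_D ≈ 3.8 mA, V_DS ≈ 6.9 V

V_G = V_DD·R_2/(R_1+R_2) = 13×68/136 = 6.5 V.
Assume saturation: I_D = (k_n/2)(V_GS − V_t)² with V_GS = V_G − I_D·R_S = 6.5 − 0.39·I_D.
Substituting gives 0.073·I_D² − 2.61·I_D + 8.88 = 0, with roots I_D = 3.81 or 31.9 mA.
The root I_D = 31.9 mA gives V_GS = -5.96 V ≤ V_t, so take I_D = 3.81 mA.
Then V_GS = 5.02 V and V_DS = V_DD − I_D(R_D+R_S) = 13 − 3.81×1.59 = 6.95 V.
Saturation requires V_DS ≥ V_GS − V_t = 2.82 V; 6.95 ≥ 2.82 ✓.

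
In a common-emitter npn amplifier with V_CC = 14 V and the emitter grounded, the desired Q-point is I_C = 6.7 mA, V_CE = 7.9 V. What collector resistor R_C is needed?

Collector loop: V_CC = I_C·R_C + V_CE.
R_C = (V_CC − V_CE)/I_C = (14 − 7.9)/6.7 = 0.91 kΩ.

R_C ≈ 0.91 kΩ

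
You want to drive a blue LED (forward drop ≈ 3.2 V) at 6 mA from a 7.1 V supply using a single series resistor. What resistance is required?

The resistor drops V_S − V_D = 7.1 − 3.2 = 3.9 V at 6 mA.
R = 3.9 V / 6 mA = 0.65 kΩ.

R ≈ 0.65 kΩ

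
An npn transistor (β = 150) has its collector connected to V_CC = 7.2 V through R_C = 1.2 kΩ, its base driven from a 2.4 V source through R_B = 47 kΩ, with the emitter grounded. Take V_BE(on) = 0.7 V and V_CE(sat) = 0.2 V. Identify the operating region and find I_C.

Assume active. Base-emitter loop: I_B = (V_BB − V_BE)/R_B = (2.4 − 0.7)/47 = 0.0362 mA.
I_C = β·I_B = 150×0.0362 = 5.43 mA.
V_CE = V_CC − I_C·R_C = 7.2 − 5.43×1.2 = 0.689 V > V_CE(sat), so the active-region assumption holds.

active; I_C ≈ 5.4 mA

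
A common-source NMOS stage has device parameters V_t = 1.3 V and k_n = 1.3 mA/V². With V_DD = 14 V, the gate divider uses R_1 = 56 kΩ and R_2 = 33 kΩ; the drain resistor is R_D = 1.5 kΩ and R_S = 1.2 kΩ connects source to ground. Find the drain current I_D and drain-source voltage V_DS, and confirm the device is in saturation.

I_D ≈ 1.8 mA, V_DS ≈ 9 V

V_G = V_DD·R_2/(R_1+R_2) = 14×33/89 = 5.19 V.
Assume saturation: I_D = (k_n/2)(V_GS − V_t)² with V_GS = V_G − I_D·R_S = 5.19 − 1.2·I_D.
Substituting gives 0.936·I_D² − 7.07·I_D + 9.84 = 0, with roots I_D = 1.84 or 5.71 mA.
The root I_D = 5.71 mA gives V_GS = -1.66 V ≤ V_t, so take I_D = 1.84 mA.
Then V_GS = 2.98 V and V_DS = V_DD − I_D(R_D+R_S) = 14 − 1.84×2.7 = 9.03 V.
Saturation requires V_DS ≥ V_GS − V_t = 1.68 V; 9.03 ≥ 1.68 ✓.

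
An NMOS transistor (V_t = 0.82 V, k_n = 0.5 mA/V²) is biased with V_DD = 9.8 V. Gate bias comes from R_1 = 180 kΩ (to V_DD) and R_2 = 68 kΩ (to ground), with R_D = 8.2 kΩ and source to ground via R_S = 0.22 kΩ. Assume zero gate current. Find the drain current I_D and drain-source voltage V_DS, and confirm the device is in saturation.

I_D ≈ 0.73 mA, V_DS ≈ 3.7 V

V_G = V_DD·R_2/(R_1+R_2) = 9.8×68/248 = 2.69 V.
Assume saturation: I_D = (k_n/2)(V_GS − V_t)² with V_GS = V_G − I_D·R_S = 2.69 − 0.22·I_D.
Substituting gives 0.0121·I_D² − 1.21·I_D + 0.872 = 0, with roots I_D = 0.728 or 98.9 mA.
The root I_D = 98.9 mA gives V_GS = -19.1 V ≤ V_t, so take I_D = 0.728 mA.
Then V_GS = 2.53 V and V_DS = V_DD − I_D(R_D+R_S) = 9.8 − 0.728×8.42 = 3.67 V.
Saturation requires V_DS ≥ V_GS − V_t = 1.71 V; 3.67 ≥ 1.71 ✓.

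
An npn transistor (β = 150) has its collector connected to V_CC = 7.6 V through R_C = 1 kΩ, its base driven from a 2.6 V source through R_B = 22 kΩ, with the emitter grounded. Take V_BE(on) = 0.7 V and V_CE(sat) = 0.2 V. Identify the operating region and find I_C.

saturation; I_C ≈ 7.4 mA

Assume active: I_B = (2.6 − 0.7)/22 = 0.0864 mA, giving I_C = β·I_B = 13 mA.
But then V_CE = 7.6 − 13×1 = -5.35 V < V_CE(sat) = 0.2 V — impossible in the active region.
So the transistor is saturated. With V_CE = 0.2 V, I_C = (V_CC − 0.2)/R_C = 7.4/1 = 7.4 mA.
Check: β·I_B = 13 mA > I_C = 7.4 mA, confirming saturation.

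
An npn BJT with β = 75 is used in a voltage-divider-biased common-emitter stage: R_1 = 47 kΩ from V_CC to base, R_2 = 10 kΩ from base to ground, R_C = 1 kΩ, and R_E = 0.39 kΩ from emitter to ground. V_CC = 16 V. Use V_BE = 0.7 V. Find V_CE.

Thevenize the base divider: V_Th = V_CC·R_2/(R_1+R_2) = 16×10/57 = 2.81 V, R_Th = R_1‖R_2 = 8.25 kΩ.
Base-emitter loop: V_Th = I_B·R_Th + V_BE + (β+1)I_B·R_E, so I_B = (2.81 − 0.7) / (8.25 + 76×0.39) = 0.0556 mA.
I_C = β·I_B = 75×0.0556 = 4.17 mA, and I_E = (β+1)I_B = 4.23 mA.
V_CE = V_CC − I_C·R_C − I_E·R_E = 16 − 4.17×1 − 4.23×0.39 = 10.2 V.
V_CE = 10.2 V > 0.2 V confirms active-region operation.

V_CE ≈ 10 V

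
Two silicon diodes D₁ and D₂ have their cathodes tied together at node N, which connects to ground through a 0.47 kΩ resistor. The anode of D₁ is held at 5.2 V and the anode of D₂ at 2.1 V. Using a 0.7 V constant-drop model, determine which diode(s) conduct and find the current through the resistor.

Only D₁ conducts; I_R ≈ 9.6 mA

Assume both conduct. Then node N would need to be at both 5.2−0.7 = 4.5 V and 2.1−0.7 = 1.4 V, which is impossible.
Assume only D₁ conducts: V_N = 5.2 − 0.7 = 4.5 V, so I_R = 4.5/0.47 = 9.57 mA.
Check D₂: its anode-to-cathode voltage is 2.1 − 4.5 = -2.4 V < 0.7 V, so it is off. The assumption is consistent.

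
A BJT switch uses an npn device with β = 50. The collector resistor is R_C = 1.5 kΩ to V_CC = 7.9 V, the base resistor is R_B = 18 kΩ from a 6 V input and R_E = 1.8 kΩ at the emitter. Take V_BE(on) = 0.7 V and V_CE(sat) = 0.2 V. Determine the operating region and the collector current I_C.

saturation; I_C ≈ 2.3 mA

Assume active: I_B = (6 − 0.7)/(18 + 51×1.8) = 0.0483 mA, I_C = β·I_B = 2.41 mA.
Then V_CE = 7.9 − 2.41×1.5 − 2.46×1.8 = -0.151 V < 0.2 V — the active assumption fails.
Re-solve with V_CE = 0.2 V. KCL at the emitter: V_E/R_E = (V_BB−0.7−V_E)/R_B + (V_CC−0.2−V_E)/R_C, giving V_E = 4.25 V.
I_C = (V_CC − 0.2 − V_E)/R_C = (7.7 − 4.25)/1.5 = 2.3 mA.
Check: I_B = (5.3 − 4.25)/18 = 0.0585 mA, and β·I_B = 2.92 mA > I_C, confirming saturation.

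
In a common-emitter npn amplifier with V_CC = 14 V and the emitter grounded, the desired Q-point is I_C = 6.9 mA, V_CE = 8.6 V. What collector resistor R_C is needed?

Collector loop: V_CC = I_C·R_C + V_CE.
R_C = (V_CC − V_CE)/I_C = (14 − 8.6)/6.9 = 0.783 kΩ.

R_C ≈ 0.78 kΩ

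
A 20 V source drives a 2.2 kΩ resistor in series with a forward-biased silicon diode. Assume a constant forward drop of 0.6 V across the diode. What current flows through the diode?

I ≈ 8.8 mA

KVL around the loop: 20 = V_D + I·R = 0.6 + I × 2.2 kΩ.
So I = (20 − 0.6) / 2.2 kΩ = 19.4 / 2.2 = 8.82 mA.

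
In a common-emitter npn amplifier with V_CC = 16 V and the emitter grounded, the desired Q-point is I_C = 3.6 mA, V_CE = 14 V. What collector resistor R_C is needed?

R_C ≈ 0.56 kΩ

Collector loop: V_CC = I_C·R_C + V_CE.
R_C = (V_CC − V_CE)/I_C = (16 − 14)/3.6 = 0.556 kΩ.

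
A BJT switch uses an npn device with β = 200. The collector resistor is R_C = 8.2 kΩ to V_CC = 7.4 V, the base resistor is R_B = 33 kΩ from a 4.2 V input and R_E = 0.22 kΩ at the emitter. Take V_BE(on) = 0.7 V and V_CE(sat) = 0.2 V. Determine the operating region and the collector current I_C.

Assume active: I_B = (4.2 − 0.7)/(33 + 201×0.22) = 0.0453 mA, I_C = β·I_B = 9.07 mA.
Then V_CE = 7.4 − 9.07×8.2 − 9.11×0.22 = -68.9 V < 0.2 V — the active assumption fails.
Re-solve with V_CE = 0.2 V. KCL at the emitter: V_E/R_E = (V_BB−0.7−V_E)/R_B + (V_CC−0.2−V_E)/R_C, giving V_E = 0.209 V.
I_C = (V_CC − 0.2 − V_E)/R_C = (7.2 − 0.209)/8.2 = 0.853 mA.
Check: I_B = (3.5 − 0.209)/33 = 0.0997 mA, and β·I_B = 19.9 mA > I_C, confirming saturation.

saturation; I_C ≈ 0.85 mA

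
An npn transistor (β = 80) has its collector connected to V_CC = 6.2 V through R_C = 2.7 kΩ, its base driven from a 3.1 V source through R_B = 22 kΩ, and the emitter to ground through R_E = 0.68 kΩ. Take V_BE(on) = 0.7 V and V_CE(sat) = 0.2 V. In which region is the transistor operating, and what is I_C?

Assume active: I_B = (3.1 − 0.7)/(22 + 81×0.68) = 0.0311 mA, I_C = β·I_B = 2.49 mA.
Then V_CE = 6.2 − 2.49×2.7 − 2.52×0.68 = -2.24 V < 0.2 V — the active assumption fails.
Re-solve with V_CE = 0.2 V. KCL at the emitter: V_E/R_E = (V_BB−0.7−V_E)/R_B + (V_CC−0.2−V_E)/R_C, giving V_E = 1.24 V.
I_C = (V_CC − 0.2 − V_E)/R_C = (6 − 1.24)/2.7 = 1.76 mA.
Check: I_B = (2.4 − 1.24)/22 = 0.0529 mA, and β·I_B = 4.23 mA > I_C, confirming saturation.

saturation; I_C ≈ 1.8 mA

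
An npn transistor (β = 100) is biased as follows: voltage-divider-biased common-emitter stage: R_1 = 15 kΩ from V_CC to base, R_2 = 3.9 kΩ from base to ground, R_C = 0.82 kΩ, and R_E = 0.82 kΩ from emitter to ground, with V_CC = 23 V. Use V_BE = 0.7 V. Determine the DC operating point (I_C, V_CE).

I_C ≈ 4.7 mA, V_CE ≈ 15 V

Thevenize the base divider: V_Th = V_CC·R_2/(R_1+R_2) = 23×3.9/18.9 = 4.75 V, R_Th = R_1‖R_2 = 3.1 kΩ.
Base-emitter loop: V_Th = I_B·R_Th + V_BE + (β+1)I_B·R_E, so I_B = (4.75 − 0.7) / (3.1 + 101×0.82) = 0.0471 mA.
I_C = β·I_B = 100×0.0471 = 4.71 mA, and I_E = (β+1)I_B = 4.76 mA.
V_CE = V_CC − I_C·R_C − I_E·R_E = 23 − 4.71×0.82 − 4.76×0.82 = 15.2 V.
V_CE = 15.2 V > 0.2 V confirms active-region operation.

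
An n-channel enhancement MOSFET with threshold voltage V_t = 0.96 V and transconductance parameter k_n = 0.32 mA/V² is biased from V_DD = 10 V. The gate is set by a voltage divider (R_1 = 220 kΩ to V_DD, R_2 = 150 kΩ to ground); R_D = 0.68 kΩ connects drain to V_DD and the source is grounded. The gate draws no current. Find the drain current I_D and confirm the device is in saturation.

I_D ≈ 1.5 mA

V_G = V_DD·R_2/(R_1+R_2) = 10×150/370 = 4.05 V. With the source grounded, V_GS = V_G = 4.05 V.
Assume saturation: I_D = (k_n/2)(V_GS − V_t)² = (0.32/2)×(4.05 − 0.96)² = 0.16×3.09² = 1.53 mA.
V_DS = V_DD − I_D·R_D = 10 − 1.53×0.68 = 8.96 V.
Saturation requires V_DS ≥ V_GS − V_t = 3.09 V; 8.96 ≥ 3.09 ✓.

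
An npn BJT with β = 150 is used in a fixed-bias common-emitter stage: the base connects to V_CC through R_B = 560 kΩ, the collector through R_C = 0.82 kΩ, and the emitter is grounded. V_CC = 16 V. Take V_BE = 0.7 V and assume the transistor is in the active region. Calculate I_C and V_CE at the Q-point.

Base loop: V_CC = I_B·R_B + V_BE, so I_B = (16 − 0.7)/560 kΩ = 0.0273 mA.
In the active region I_C = β·I_B = 150 × 0.0273 = 4.1 mA.
Collector loop: V_CE = V_CC − I_C·R_C = 16 − 4.1×0.82 = 12.6 V.
Since V_CE = 12.6 V > V_CE(sat) ≈ 0.2 V, the transistor is in the active region as assumed.

I_C ≈ 4.1 mA, V_CE ≈ 13 V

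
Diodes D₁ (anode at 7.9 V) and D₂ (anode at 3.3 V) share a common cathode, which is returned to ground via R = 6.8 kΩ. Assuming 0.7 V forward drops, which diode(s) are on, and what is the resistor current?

Assume both conduct. Then node N would need to be at both 7.9−0.7 = 7.2 V and 3.3−0.7 = 2.6 V, which is impossible.
Assume only D₁ conducts: V_N = 7.9 − 0.7 = 7.2 V, so I_R = 7.2/6.8 = 1.06 mA.
Check D₂: its anode-to-cathode voltage is 3.3 − 7.2 = -3.9 V < 0.7 V, so it is off. The assumption is consistent.

Only D₁ conducts; I_R ≈ 1.1 mA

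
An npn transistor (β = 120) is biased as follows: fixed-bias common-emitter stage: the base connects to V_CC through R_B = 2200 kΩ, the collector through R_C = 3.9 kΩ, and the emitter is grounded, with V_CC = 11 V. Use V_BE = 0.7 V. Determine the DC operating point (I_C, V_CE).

Base loop: V_CC = I_B·R_B + V_BE, so I_B = (11 − 0.7)/2200 kΩ = 0.00468 mA.
In the active region I_C = β·I_B = 120 × 0.00468 = 0.562 mA.
Collector loop: V_CE = V_CC − I_C·R_C = 11 − 0.562×3.9 = 8.81 V.
Since V_CE = 8.81 V > V_CE(sat) ≈ 0.2 V, the transistor is in the active region as assumed.

I_C ≈ 0.56 mA, V_CE ≈ 8.8 V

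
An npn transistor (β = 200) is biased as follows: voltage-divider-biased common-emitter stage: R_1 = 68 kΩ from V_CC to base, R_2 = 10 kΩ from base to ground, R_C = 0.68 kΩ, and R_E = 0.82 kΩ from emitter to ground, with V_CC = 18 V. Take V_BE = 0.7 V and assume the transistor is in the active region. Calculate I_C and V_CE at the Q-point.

I_C ≈ 1.9 mA, V_CE ≈ 15 V

Thevenize the base divider: V_Th = V_CC·R_2/(R_1+R_2) = 18×10/78 = 2.31 V, R_Th = R_1‖R_2 = 8.72 kΩ.
Base-emitter loop: V_Th = I_B·R_Th + V_BE + (β+1)I_B·R_E, so I_B = (2.31 − 0.7) / (8.72 + 201×0.82) = 0.00926 mA.
I_C = β·I_B = 200×0.00926 = 1.85 mA, and I_E = (β+1)I_B = 1.86 mA.
V_CE = V_CC − I_C·R_C − I_E·R_E = 18 − 1.85×0.68 − 1.86×0.82 = 15.2 V.
V_CE = 15.2 V > 0.2 V confirms active-region operation.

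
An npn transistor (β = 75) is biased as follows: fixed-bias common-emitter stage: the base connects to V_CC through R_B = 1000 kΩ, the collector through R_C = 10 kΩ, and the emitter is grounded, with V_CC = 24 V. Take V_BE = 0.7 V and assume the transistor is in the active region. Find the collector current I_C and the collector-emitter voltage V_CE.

I_C ≈ 1.7 mA, V_CE ≈ 6.5 V

Base loop: V_CC = I_B·R_B + V_BE, so I_B = (24 − 0.7)/1000 kΩ = 0.0233 mA.
In the active region I_C = β·I_B = 75 × 0.0233 = 1.75 mA.
Collector loop: V_CE = V_CC − I_C·R_C = 24 − 1.75×10 = 6.52 V.
Since V_CE = 6.52 V > V_CE(sat) ≈ 0.2 V, the transistor is in the active region as assumed.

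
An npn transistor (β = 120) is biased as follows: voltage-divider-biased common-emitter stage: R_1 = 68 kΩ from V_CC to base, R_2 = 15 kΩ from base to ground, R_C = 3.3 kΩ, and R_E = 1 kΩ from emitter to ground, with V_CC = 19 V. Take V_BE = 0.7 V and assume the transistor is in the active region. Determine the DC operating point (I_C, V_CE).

Thevenize the base divider: V_Th = V_CC·R_2/(R_1+R_2) = 19×15/83 = 3.43 V, R_Th = R_1‖R_2 = 12.3 kΩ.
Base-emitter loop: V_Th = I_B·R_Th + V_BE + (β+1)I_B·R_E, so I_B = (3.43 − 0.7) / (12.3 + 121×1) = 0.0205 mA.
I_C = β·I_B = 120×0.0205 = 2.46 mA, and I_E = (β+1)I_B = 2.48 mA.
V_CE = V_CC − I_C·R_C − I_E·R_E = 19 − 2.46×3.3 − 2.48×1 = 8.4 V.
V_CE = 8.4 V > 0.2 V confirms active-region operation.

I_C ≈ 2.5 mA, V_CE ≈ 8.4 V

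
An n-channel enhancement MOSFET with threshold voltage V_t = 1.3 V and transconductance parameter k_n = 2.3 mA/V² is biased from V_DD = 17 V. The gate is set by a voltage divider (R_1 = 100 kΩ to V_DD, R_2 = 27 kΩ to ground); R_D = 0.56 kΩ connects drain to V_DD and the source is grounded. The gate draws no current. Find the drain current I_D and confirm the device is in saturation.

I_D ≈ 6.2 mA

V_G = V_DD·R_2/(R_1+R_2) = 17×27/127 = 3.61 V. With the source grounded, V_GS = V_G = 3.61 V.
Assume saturation: I_D = (k_n/2)(V_GS − V_t)² = (2.3/2)×(3.61 − 1.3)² = 1.15×2.31² = 6.16 mA.
V_DS = V_DD − I_D·R_D = 17 − 6.16×0.56 = 13.6 V.
Saturation requires V_DS ≥ V_GS − V_t = 2.31 V; 13.6 ≥ 2.31 ✓.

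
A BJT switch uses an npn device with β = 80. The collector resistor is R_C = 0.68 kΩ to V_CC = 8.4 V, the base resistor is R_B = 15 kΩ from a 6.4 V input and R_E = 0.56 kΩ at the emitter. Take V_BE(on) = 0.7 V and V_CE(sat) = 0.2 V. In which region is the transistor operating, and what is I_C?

saturation; I_C ≈ 6.6 mA

Assume active: I_B = (6.4 − 0.7)/(15 + 81×0.56) = 0.0944 mA, I_C = β·I_B = 7.55 mA.
Then V_CE = 8.4 − 7.55×0.68 − 7.65×0.56 = -1.02 V < 0.2 V — the active assumption fails.
Re-solve with V_CE = 0.2 V. KCL at the emitter: V_E/R_E = (V_BB−0.7−V_E)/R_B + (V_CC−0.2−V_E)/R_C, giving V_E = 3.74 V.
I_C = (V_CC − 0.2 − V_E)/R_C = (8.2 − 3.74)/0.68 = 6.55 mA.
Check: I_B = (5.7 − 3.74)/15 = 0.13 mA, and β·I_B = 10.4 mA > I_C, confirming saturation.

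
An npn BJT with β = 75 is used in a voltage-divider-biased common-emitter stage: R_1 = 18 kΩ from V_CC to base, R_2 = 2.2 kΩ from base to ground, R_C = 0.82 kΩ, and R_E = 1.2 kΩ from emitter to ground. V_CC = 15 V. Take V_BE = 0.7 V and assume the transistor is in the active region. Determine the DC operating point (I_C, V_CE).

I_C ≈ 0.75 mA, V_CE ≈ 13 V

Thevenize the base divider: V_Th = V_CC·R_2/(R_1+R_2) = 15×2.2/20.2 = 1.63 V, R_Th = R_1‖R_2 = 1.96 kΩ.
Base-emitter loop: V_Th = I_B·R_Th + V_BE + (β+1)I_B·R_E, so I_B = (1.63 − 0.7) / (1.96 + 76×1.2) = 0.01 mA.
I_C = β·I_B = 75×0.01 = 0.752 mA, and I_E = (β+1)I_B = 0.762 mA.
V_CE = V_CC − I_C·R_C − I_E·R_E = 15 − 0.752×0.82 − 0.762×1.2 = 13.5 V.
V_CE = 13.5 V > 0.2 V confirms active-region operation.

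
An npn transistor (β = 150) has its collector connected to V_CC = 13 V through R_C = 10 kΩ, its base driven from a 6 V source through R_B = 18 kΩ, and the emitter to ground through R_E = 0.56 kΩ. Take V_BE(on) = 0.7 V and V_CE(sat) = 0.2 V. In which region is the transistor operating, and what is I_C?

saturation; I_C ≈ 1.2 mA

Assume active: I_B = (6 − 0.7)/(18 + 151×0.56) = 0.0517 mA, I_C = β·I_B = 7.75 mA.
Then V_CE = 13 − 7.75×10 − 7.8×0.56 = -68.9 V < 0.2 V — the active assumption fails.
Re-solve with V_CE = 0.2 V. KCL at the emitter: V_E/R_E = (V_BB−0.7−V_E)/R_B + (V_CC−0.2−V_E)/R_C, giving V_E = 0.811 V.
I_C = (V_CC − 0.2 − V_E)/R_C = (12.8 − 0.811)/10 = 1.2 mA.
Check: I_B = (5.3 − 0.811)/18 = 0.249 mA, and β·I_B = 37.4 mA > I_C, confirming saturation.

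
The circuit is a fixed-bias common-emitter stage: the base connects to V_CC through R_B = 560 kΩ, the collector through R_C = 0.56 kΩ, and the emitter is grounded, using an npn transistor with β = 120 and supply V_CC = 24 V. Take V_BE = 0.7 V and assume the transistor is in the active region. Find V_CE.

Base loop: V_CC = I_B·R_B + V_BE, so I_B = (24 − 0.7)/560 kΩ = 0.0416 mA.
In the active region I_C = β·I_B = 120 × 0.0416 = 4.99 mA.
Collector loop: V_CE = V_CC − I_C·R_C = 24 − 4.99×0.56 = 21.2 V.
Since V_CE = 21.2 V > V_CE(sat) ≈ 0.2 V, the transistor is in the active region as assumed.

V_CE ≈ 21 V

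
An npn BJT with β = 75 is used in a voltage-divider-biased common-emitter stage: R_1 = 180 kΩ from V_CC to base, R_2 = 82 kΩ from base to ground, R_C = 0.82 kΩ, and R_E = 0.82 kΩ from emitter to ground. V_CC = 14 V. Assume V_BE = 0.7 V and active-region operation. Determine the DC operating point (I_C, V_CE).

I_C ≈ 2.3 mA, V_CE ≈ 10 V

Thevenize the base divider: V_Th = V_CC·R_2/(R_1+R_2) = 14×82/262 = 4.38 V, R_Th = R_1‖R_2 = 56.3 kΩ.
Base-emitter loop: V_Th = I_B·R_Th + V_BE + (β+1)I_B·R_E, so I_B = (4.38 − 0.7) / (56.3 + 76×0.82) = 0.031 mA.
I_C = β·I_B = 75×0.031 = 2.33 mA, and I_E = (β+1)I_B = 2.36 mA.
V_CE = V_CC − I_C·R_C − I_E·R_E = 14 − 2.33×0.82 − 2.36×0.82 = 10.2 V.
V_CE = 10.2 V > 0.2 V confirms active-region operation.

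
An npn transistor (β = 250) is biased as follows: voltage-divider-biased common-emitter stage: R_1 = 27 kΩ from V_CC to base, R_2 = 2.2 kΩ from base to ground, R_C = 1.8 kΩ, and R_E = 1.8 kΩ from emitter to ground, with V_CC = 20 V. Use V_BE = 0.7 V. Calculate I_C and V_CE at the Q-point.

I_C ≈ 0.44 mA, V_CE ≈ 18 V

Thevenize the base divider: V_Th = V_CC·R_2/(R_1+R_2) = 20×2.2/29.2 = 1.51 V, R_Th = R_1‖R_2 = 2.03 kΩ.
Base-emitter loop: V_Th = I_B·R_Th + V_BE + (β+1)I_B·R_E, so I_B = (1.51 − 0.7) / (2.03 + 251×1.8) = 0.00178 mA.
I_C = β·I_B = 250×0.00178 = 0.444 mA, and I_E = (β+1)I_B = 0.446 mA.
V_CE = V_CC − I_C·R_C − I_E·R_E = 20 − 0.444×1.8 − 0.446×1.8 = 18.4 V.
V_CE = 18.4 V > 0.2 V confirms active-region operation.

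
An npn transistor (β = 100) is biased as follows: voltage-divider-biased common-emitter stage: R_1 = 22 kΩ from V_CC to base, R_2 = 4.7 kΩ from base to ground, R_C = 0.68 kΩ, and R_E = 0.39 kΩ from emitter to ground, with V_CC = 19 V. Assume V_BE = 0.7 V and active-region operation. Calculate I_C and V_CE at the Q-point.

I_C ≈ 6.1 mA, V_CE ≈ 12 V

Thevenize the base divider: V_Th = V_CC·R_2/(R_1+R_2) = 19×4.7/26.7 = 3.34 V, R_Th = R_1‖R_2 = 3.87 kΩ.
Base-emitter loop: V_Th = I_B·R_Th + V_BE + (β+1)I_B·R_E, so I_B = (3.34 − 0.7) / (3.87 + 101×0.39) = 0.0611 mA.
I_C = β·I_B = 100×0.0611 = 6.11 mA, and I_E = (β+1)I_B = 6.17 mA.
V_CE = V_CC − I_C·R_C − I_E·R_E = 19 − 6.11×0.68 − 6.17×0.39 = 12.4 V.
V_CE = 12.4 V > 0.2 V confirms active-region operation.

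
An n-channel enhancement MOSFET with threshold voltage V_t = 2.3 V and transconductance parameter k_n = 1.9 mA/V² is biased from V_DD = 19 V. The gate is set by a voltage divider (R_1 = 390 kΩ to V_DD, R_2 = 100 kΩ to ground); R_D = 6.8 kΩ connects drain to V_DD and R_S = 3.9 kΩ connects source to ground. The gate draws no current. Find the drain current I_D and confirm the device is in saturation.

I_D ≈ 0.27 mA

V_G = V_DD·R_2/(R_1+R_2) = 19×100/490 = 3.88 V.
Assume saturation: I_D = (k_n/2)(V_GS − V_t)² with V_GS = V_G − I_D·R_S = 3.88 − 3.9·I_D.
Substituting gives 14.4·I_D² − 12.7·I_D + 2.36 = 0, with roots I_D = 0.268 or 0.61 mA.
The root I_D = 0.61 mA gives V_GS = 1.5 V ≤ V_t, so take I_D = 0.268 mA.
Then V_GS = 2.83 V and V_DS = V_DD − I_D(R_D+R_S) = 19 − 0.268×10.7 = 16.1 V.
Saturation requires V_DS ≥ V_GS − V_t = 0.531 V; 16.1 ≥ 0.531 ✓.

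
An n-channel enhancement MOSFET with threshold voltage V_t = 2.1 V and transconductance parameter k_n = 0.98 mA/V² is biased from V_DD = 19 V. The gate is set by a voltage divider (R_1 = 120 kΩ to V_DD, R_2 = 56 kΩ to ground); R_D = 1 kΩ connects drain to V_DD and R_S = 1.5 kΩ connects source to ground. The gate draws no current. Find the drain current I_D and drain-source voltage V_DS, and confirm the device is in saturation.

V_G = V_DD·R_2/(R_1+R_2) = 19×56/176 = 6.05 V.
Assume saturation: I_D = (k_n/2)(V_GS − V_t)² with V_GS = V_G − I_D·R_S = 6.05 − 1.5·I_D.
Substituting gives 1.1·I_D² − 6.8·I_D + 7.63 = 0, with roots I_D = 1.47 or 4.69 mA.
The root I_D = 4.69 mA gives V_GS = -0.995 V ≤ V_t, so take I_D = 1.47 mA.
Then V_GS = 3.83 V and V_DS = V_DD − I_D(R_D+R_S) = 19 − 1.47×2.5 = 15.3 V.
Saturation requires V_DS ≥ V_GS − V_t = 1.73 V; 15.3 ≥ 1.73 ✓.

I_D ≈ 1.5 mA, V_DS ≈ 15 V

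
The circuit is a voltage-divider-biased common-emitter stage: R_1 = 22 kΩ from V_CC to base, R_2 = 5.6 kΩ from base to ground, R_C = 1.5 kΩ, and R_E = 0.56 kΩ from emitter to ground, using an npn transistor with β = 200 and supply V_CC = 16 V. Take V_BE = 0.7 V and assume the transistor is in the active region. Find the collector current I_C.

Thevenize the base divider: V_Th = V_CC·R_2/(R_1+R_2) = 16×5.6/27.6 = 3.25 V, R_Th = R_1‖R_2 = 4.46 kΩ.
Base-emitter loop: V_Th = I_B·R_Th + V_BE + (β+1)I_B·R_E, so I_B = (3.25 − 0.7) / (4.46 + 201×0.56) = 0.0218 mA.
I_C = β·I_B = 200×0.0218 = 4.35 mA, and I_E = (β+1)I_B = 4.37 mA.
V_CE = V_CC − I_C·R_C − I_E·R_E = 16 − 4.35×1.5 − 4.37×0.56 = 7.02 V.
V_CE = 7.02 V > 0.2 V confirms active-region operation.

I_C ≈ 4.4 mA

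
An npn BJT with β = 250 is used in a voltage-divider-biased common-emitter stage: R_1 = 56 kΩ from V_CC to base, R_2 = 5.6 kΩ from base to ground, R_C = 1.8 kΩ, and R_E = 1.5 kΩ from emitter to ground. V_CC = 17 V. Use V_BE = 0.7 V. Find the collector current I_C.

Thevenize the base divider: V_Th = V_CC·R_2/(R_1+R_2) = 17×5.6/61.6 = 1.55 V, R_Th = R_1‖R_2 = 5.09 kΩ.
Base-emitter loop: V_Th = I_B·R_Th + V_BE + (β+1)I_B·R_E, so I_B = (1.55 − 0.7) / (5.09 + 251×1.5) = 0.00222 mA.
I_C = β·I_B = 250×0.00222 = 0.554 mA, and I_E = (β+1)I_B = 0.556 mA.
V_CE = V_CC − I_C·R_C − I_E·R_E = 17 − 0.554×1.8 − 0.556×1.5 = 15.2 V.
V_CE = 15.2 V > 0.2 V confirms active-region operation.

I_C ≈ 0.55 mA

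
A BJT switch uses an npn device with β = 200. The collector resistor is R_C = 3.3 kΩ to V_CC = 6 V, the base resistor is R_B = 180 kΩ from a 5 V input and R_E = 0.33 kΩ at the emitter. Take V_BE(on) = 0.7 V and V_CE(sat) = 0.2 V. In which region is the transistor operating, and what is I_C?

Assume active: I_B = (5 − 0.7)/(180 + 201×0.33) = 0.0175 mA, I_C = β·I_B = 3.49 mA.
Then V_CE = 6 − 3.49×3.3 − 3.51×0.33 = -6.68 V < 0.2 V — the active assumption fails.
Re-solve with V_CE = 0.2 V. KCL at the emitter: V_E/R_E = (V_BB−0.7−V_E)/R_B + (V_CC−0.2−V_E)/R_C, giving V_E = 0.534 V.
I_C = (V_CC − 0.2 − V_E)/R_C = (5.8 − 0.534)/3.3 = 1.6 mA.
Check: I_B = (4.3 − 0.534)/180 = 0.0209 mA, and β·I_B = 4.18 mA > I_C, confirming saturation.

saturation; I_C ≈ 1.6 mA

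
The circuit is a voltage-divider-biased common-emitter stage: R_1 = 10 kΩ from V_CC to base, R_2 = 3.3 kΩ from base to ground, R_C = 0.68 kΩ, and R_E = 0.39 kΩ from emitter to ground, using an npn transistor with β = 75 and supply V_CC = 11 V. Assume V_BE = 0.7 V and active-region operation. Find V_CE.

Thevenize the base divider: V_Th = V_CC·R_2/(R_1+R_2) = 11×3.3/13.3 = 2.73 V, R_Th = R_1‖R_2 = 2.48 kΩ.
Base-emitter loop: V_Th = I_B·R_Th + V_BE + (β+1)I_B·R_E, so I_B = (2.73 − 0.7) / (2.48 + 76×0.39) = 0.0632 mA.
I_C = β·I_B = 75×0.0632 = 4.74 mA, and I_E = (β+1)I_B = 4.8 mA.
V_CE = V_CC − I_C·R_C − I_E·R_E = 11 − 4.74×0.68 − 4.8×0.39 = 5.91 V.
V_CE = 5.91 V > 0.2 V confirms active-region operation.

V_CE ≈ 5.9 V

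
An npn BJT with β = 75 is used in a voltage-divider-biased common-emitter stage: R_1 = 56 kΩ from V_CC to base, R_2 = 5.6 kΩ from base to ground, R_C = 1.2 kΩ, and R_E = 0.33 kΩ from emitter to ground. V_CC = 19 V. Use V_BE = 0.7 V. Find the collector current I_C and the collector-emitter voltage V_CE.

Thevenize the base divider: V_Th = V_CC·R_2/(R_1+R_2) = 19×5.6/61.6 = 1.73 V, R_Th = R_1‖R_2 = 5.09 kΩ.
Base-emitter loop: V_Th = I_B·R_Th + V_BE + (β+1)I_B·R_E, so I_B = (1.73 − 0.7) / (5.09 + 76×0.33) = 0.034 mA.
I_C = β·I_B = 75×0.034 = 2.55 mA, and I_E = (β+1)I_B = 2.59 mA.
V_CE = V_CC − I_C·R_C − I_E·R_E = 19 − 2.55×1.2 − 2.59×0.33 = 15.1 V.
V_CE = 15.1 V > 0.2 V confirms active-region operation.

I_C ≈ 2.6 mA, V_CE ≈ 15 V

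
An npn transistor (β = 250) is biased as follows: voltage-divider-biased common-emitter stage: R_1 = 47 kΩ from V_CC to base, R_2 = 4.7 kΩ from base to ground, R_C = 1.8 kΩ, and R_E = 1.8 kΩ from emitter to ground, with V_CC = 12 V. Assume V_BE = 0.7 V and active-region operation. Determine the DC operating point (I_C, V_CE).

I_C ≈ 0.21 mA, V_CE ≈ 11 V

Thevenize the base divider: V_Th = V_CC·R_2/(R_1+R_2) = 12×4.7/51.7 = 1.09 V, R_Th = R_1‖R_2 = 4.27 kΩ.
Base-emitter loop: V_Th = I_B·R_Th + V_BE + (β+1)I_B·R_E, so I_B = (1.09 − 0.7) / (4.27 + 251×1.8) = 0.000857 mA.
I_C = β·I_B = 250×0.000857 = 0.214 mA, and I_E = (β+1)I_B = 0.215 mA.
V_CE = V_CC − I_C·R_C − I_E·R_E = 12 − 0.214×1.8 − 0.215×1.8 = 11.2 V.
V_CE = 11.2 V > 0.2 V confirms active-region operation.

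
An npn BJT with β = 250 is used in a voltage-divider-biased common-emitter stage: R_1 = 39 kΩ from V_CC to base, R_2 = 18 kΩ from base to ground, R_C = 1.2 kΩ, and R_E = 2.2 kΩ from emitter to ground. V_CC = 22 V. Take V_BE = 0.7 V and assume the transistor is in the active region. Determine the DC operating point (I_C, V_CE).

I_C ≈ 2.8 mA, V_CE ≈ 13 V

Thevenize the base divider: V_Th = V_CC·R_2/(R_1+R_2) = 22×18/57 = 6.95 V, R_Th = R_1‖R_2 = 12.3 kΩ.
Base-emitter loop: V_Th = I_B·R_Th + V_BE + (β+1)I_B·R_E, so I_B = (6.95 − 0.7) / (12.3 + 251×2.2) = 0.0111 mA.
I_C = β·I_B = 250×0.0111 = 2.77 mA, and I_E = (β+1)I_B = 2.78 mA.
V_CE = V_CC − I_C·R_C − I_E·R_E = 22 − 2.77×1.2 − 2.78×2.2 = 12.6 V.
V_CE = 12.6 V > 0.2 V confirms active-region operation.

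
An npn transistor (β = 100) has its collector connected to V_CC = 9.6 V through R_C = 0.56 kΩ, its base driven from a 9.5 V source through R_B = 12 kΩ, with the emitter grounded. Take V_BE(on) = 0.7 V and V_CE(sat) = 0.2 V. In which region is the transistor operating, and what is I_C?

Assume active: I_B = (9.5 − 0.7)/12 = 0.733 mA, giving I_C = β·I_B = 73.3 mA.
But then V_CE = 9.6 − 73.3×0.56 = -31.5 V < V_CE(sat) = 0.2 V — impossible in the active region.
So the transistor is saturated. With V_CE = 0.2 V, I_C = (V_CC − 0.2)/R_C = 9.4/0.56 = 16.8 mA.
Check: β·I_B = 73.3 mA > I_C = 16.8 mA, confirming saturation.

saturation; I_C ≈ 17 mA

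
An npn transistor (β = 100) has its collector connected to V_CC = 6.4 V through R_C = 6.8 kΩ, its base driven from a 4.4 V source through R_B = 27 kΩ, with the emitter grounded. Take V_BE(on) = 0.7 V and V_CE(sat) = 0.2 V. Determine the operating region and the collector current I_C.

Assume active: I_B = (4.4 − 0.7)/27 = 0.137 mA, giving I_C = β·I_B = 13.7 mA.
But then V_CE = 6.4 − 13.7×6.8 = -86.8 V < V_CE(sat) = 0.2 V — impossible in the active region.
So the transistor is saturated. With V_CE = 0.2 V, I_C = (V_CC − 0.2)/R_C = 6.2/6.8 = 0.912 mA.
Check: β·I_B = 13.7 mA > I_C = 0.912 mA, confirming saturation.

saturation; I_C ≈ 0.91 mA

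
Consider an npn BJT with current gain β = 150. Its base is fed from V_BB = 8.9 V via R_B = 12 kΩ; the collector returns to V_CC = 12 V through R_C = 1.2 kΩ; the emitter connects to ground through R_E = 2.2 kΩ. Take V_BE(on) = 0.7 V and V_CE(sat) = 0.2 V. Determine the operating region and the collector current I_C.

Assume active: I_B = (8.9 − 0.7)/(12 + 151×2.2) = 0.0238 mA, I_C = β·I_B = 3.57 mA.
Then V_CE = 12 − 3.57×1.2 − 3.6×2.2 = -0.202 V < 0.2 V — the active assumption fails.
Re-solve with V_CE = 0.2 V. KCL at the emitter: V_E/R_E = (V_BB−0.7−V_E)/R_B + (V_CC−0.2−V_E)/R_C, giving V_E = 7.67 V.
I_C = (V_CC − 0.2 − V_E)/R_C = (11.8 − 7.67)/1.2 = 3.44 mA.
Check: I_B = (8.2 − 7.67)/12 = 0.0442 mA, and β·I_B = 6.63 mA > I_C, confirming saturation.

saturation; I_C ≈ 3.4 mA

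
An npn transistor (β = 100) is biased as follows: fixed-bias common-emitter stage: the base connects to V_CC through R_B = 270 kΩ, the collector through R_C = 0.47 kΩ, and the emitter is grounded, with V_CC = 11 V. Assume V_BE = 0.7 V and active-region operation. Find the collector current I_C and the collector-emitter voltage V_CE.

Base loop: V_CC = I_B·R_B + V_BE, so I_B = (11 − 0.7)/270 kΩ = 0.0381 mA.
In the active region I_C = β·I_B = 100 × 0.0381 = 3.81 mA.
Collector loop: V_CE = V_CC − I_C·R_C = 11 − 3.81×0.47 = 9.21 V.
Since V_CE = 9.21 V > V_CE(sat) ≈ 0.2 V, the transistor is in the active region as assumed.

I_C ≈ 3.8 mA, V_CE ≈ 9.2 V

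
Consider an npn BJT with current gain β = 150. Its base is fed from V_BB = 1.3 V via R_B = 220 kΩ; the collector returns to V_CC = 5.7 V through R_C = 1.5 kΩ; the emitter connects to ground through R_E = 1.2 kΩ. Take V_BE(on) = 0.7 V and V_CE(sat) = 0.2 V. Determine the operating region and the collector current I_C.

Assume active. Base-emitter loop: I_B = (V_BB − V_BE)/(R_B + (β+1)R_E) = (1.3 − 0.7)/(220 + 151×1.2) = 0.0015 mA.
I_C = β·I_B = 150×0.0015 = 0.224 mA.
V_CE = V_CC − I_C·R_C − I_E·R_E = 5.7 − 0.224×1.5 − 0.226×1.2 = 5.09 V > V_CE(sat), so the active-region assumption holds.

active; I_C ≈ 0.22 mA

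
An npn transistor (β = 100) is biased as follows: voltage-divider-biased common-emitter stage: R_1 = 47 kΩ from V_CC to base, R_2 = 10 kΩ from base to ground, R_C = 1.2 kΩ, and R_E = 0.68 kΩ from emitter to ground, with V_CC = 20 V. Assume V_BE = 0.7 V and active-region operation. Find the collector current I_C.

Thevenize the base divider: V_Th = V_CC·R_2/(R_1+R_2) = 20×10/57 = 3.51 V, R_Th = R_1‖R_2 = 8.25 kΩ.
Base-emitter loop: V_Th = I_B·R_Th + V_BE + (β+1)I_B·R_E, so I_B = (3.51 − 0.7) / (8.25 + 101×0.68) = 0.0365 mA.
I_C = β·I_B = 100×0.0365 = 3.65 mA, and I_E = (β+1)I_B = 3.69 mA.
V_CE = V_CC − I_C·R_C − I_E·R_E = 20 − 3.65×1.2 − 3.69×0.68 = 13.1 V.
V_CE = 13.1 V > 0.2 V confirms active-region operation.

I_C ≈ 3.7 mA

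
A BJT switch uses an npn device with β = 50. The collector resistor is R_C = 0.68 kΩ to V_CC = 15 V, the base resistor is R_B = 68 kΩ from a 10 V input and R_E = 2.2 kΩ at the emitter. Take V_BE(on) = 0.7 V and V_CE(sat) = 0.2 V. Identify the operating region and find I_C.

Assume active. Base-emitter loop: I_B = (V_BB − V_BE)/(R_B + (β+1)R_E) = (10 − 0.7)/(68 + 51×2.2) = 0.0516 mA.
I_C = β·I_B = 50×0.0516 = 2.58 mA.
V_CE = V_CC − I_C·R_C − I_E·R_E = 15 − 2.58×0.68 − 2.63×2.2 = 7.45 V > V_CE(sat), so the active-region assumption holds.

active; I_C ≈ 2.6 mA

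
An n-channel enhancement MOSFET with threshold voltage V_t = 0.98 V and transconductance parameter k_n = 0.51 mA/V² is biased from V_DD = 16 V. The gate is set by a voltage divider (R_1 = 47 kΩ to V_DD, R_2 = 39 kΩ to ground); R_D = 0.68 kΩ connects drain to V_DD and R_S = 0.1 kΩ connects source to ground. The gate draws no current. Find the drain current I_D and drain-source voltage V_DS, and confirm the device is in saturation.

I_D ≈ 7.7 mA, V_DS ≈ 10 V

V_G = V_DD·R_2/(R_1+R_2) = 16×39/86 = 7.26 V.
Assume saturation: I_D = (k_n/2)(V_GS − V_t)² with V_GS = V_G − I_D·R_S = 7.26 − 0.1·I_D.
Substituting gives 0.00255·I_D² − 1.32·I_D + 10 = 0, with roots I_D = 7.72 or 510 mA.
The root I_D = 510 mA gives V_GS = -43.7 V ≤ V_t, so take I_D = 7.72 mA.
Then V_GS = 6.48 V and V_DS = V_DD − I_D(R_D+R_S) = 16 − 7.72×0.78 = 9.98 V.
Saturation requires V_DS ≥ V_GS − V_t = 5.5 V; 9.98 ≥ 5.5 ✓.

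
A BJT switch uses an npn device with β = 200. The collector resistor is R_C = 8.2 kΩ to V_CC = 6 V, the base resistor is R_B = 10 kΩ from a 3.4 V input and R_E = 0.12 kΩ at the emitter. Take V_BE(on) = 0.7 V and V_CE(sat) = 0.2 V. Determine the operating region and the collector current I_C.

Assume active: I_B = (3.4 − 0.7)/(10 + 201×0.12) = 0.0791 mA, I_C = β·I_B = 15.8 mA.
Then V_CE = 6 − 15.8×8.2 − 15.9×0.12 = -126 V < 0.2 V — the active assumption fails.
Re-solve with V_CE = 0.2 V. KCL at the emitter: V_E/R_E = (V_BB−0.7−V_E)/R_B + (V_CC−0.2−V_E)/R_C, giving V_E = 0.114 V.
I_C = (V_CC − 0.2 − V_E)/R_C = (5.8 − 0.114)/8.2 = 0.693 mA.
Check: I_B = (2.7 − 0.114)/10 = 0.259 mA, and β·I_B = 51.7 mA > I_C, confirming saturation.

saturation; I_C ≈ 0.69 mA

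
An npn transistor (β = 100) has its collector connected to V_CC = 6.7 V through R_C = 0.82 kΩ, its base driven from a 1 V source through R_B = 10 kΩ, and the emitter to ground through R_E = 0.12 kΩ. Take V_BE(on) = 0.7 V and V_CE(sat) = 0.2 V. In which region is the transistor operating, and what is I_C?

Assume active. Base-emitter loop: I_B = (V_BB − V_BE)/(R_B + (β+1)R_E) = (1 − 0.7)/(10 + 101×0.12) = 0.0136 mA.
I_C = β·I_B = 100×0.0136 = 1.36 mA.
V_CE = V_CC − I_C·R_C − I_E·R_E = 6.7 − 1.36×0.82 − 1.37×0.12 = 5.42 V > V_CE(sat), so the active-region assumption holds.

active; I_C ≈ 1.4 mA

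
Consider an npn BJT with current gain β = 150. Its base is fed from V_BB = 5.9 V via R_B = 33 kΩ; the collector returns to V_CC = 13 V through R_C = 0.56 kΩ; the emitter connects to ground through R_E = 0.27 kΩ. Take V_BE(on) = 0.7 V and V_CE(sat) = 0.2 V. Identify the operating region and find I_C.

active; I_C ≈ 11 mA

Assume active. Base-emitter loop: I_B = (V_BB − V_BE)/(R_B + (β+1)R_E) = (5.9 − 0.7)/(33 + 151×0.27) = 0.0705 mA.
I_C = β·I_B = 150×0.0705 = 10.6 mA.
V_CE = V_CC − I_C·R_C − I_E·R_E = 13 − 10.6×0.56 − 10.6×0.27 = 4.21 V > V_CE(sat), so the active-region assumption holds.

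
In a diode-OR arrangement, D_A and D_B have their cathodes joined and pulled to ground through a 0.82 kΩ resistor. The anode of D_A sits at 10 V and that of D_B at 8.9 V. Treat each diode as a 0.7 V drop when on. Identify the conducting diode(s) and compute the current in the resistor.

Only D_A conducts; I_R ≈ 11 mA

Assume both conduct. Then node N would need to be at both 10−0.7 = 9.3 V and 8.9−0.7 = 8.2 V, which is impossible.
Assume only D_A conducts: V_N = 10 − 0.7 = 9.3 V, so I_R = 9.3/0.82 = 11.3 mA.
Check D_B: its anode-to-cathode voltage is 8.9 − 9.3 = -0.4 V < 0.7 V, so it is off. The assumption is consistent.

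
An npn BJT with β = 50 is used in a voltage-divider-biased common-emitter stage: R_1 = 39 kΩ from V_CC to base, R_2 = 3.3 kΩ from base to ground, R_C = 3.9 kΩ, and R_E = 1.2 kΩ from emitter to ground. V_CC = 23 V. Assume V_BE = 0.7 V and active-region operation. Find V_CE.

V_CE ≈ 19 V

Thevenize the base divider: V_Th = V_CC·R_2/(R_1+R_2) = 23×3.3/42.3 = 1.79 V, R_Th = R_1‖R_2 = 3.04 kΩ.
Base-emitter loop: V_Th = I_B·R_Th + V_BE + (β+1)I_B·R_E, so I_B = (1.79 − 0.7) / (3.04 + 51×1.2) = 0.017 mA.
I_C = β·I_B = 50×0.017 = 0.852 mA, and I_E = (β+1)I_B = 0.869 mA.
V_CE = V_CC − I_C·R_C − I_E·R_E = 23 − 0.852×3.9 − 0.869×1.2 = 18.6 V.
V_CE = 18.6 V > 0.2 V confirms active-region operation.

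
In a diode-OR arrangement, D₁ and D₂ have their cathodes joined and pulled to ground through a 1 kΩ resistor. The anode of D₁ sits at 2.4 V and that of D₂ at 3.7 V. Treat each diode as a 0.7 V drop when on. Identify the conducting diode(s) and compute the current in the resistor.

Only D₂ conducts; I_R ≈ 3 mA

Assume both conduct. Then node N would need to be at both 2.4−0.7 = 1.7 V and 3.7−0.7 = 3 V, which is impossible.
Assume only D₂ conducts: V_N = 3.7 − 0.7 = 3 V, so I_R = 3/1 = 3 mA.
Check D₁: its anode-to-cathode voltage is 2.4 − 3 = -0.6 V < 0.7 V, so it is off. The assumption is consistent.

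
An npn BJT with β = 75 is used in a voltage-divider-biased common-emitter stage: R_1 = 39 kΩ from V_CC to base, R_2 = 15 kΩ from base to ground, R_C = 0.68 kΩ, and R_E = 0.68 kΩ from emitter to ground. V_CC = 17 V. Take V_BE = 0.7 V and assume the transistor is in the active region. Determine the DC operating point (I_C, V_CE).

I_C ≈ 4.8 mA, V_CE ≈ 10 V

Thevenize the base divider: V_Th = V_CC·R_2/(R_1+R_2) = 17×15/54 = 4.72 V, R_Th = R_1‖R_2 = 10.8 kΩ.
Base-emitter loop: V_Th = I_B·R_Th + V_BE + (β+1)I_B·R_E, so I_B = (4.72 − 0.7) / (10.8 + 76×0.68) = 0.0643 mA.
I_C = β·I_B = 75×0.0643 = 4.83 mA, and I_E = (β+1)I_B = 4.89 mA.
V_CE = V_CC − I_C·R_C − I_E·R_E = 17 − 4.83×0.68 − 4.89×0.68 = 10.4 V.
V_CE = 10.4 V > 0.2 V confirms active-region operation.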